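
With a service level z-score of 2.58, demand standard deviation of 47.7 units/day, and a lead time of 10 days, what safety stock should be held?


Formula: SS = z * sigma_d * sqrt(LT)
sqrt(LT) = sqrt(10) = 3.1623
SS = 2.58 * 47.7 * 3.1623
SS = 389.2 units

389.2 units


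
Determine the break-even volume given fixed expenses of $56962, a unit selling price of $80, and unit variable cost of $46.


Formula: BEQ = Fixed Costs / (Price - Variable Cost)
Contribution margin = $80 - $46 = $34/unit
BEQ = ceil($56962 / $34/unit) = ceil(1675.35) = 1676 units

1676 units


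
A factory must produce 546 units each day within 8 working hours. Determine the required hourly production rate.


Formula: Production Rate = Daily Demand / Available Hours
Rate = 546 units/day / 8 hours/day
Rate = 68.3 units/hour

68.3 units/hour


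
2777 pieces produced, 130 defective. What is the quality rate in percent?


Formula: Quality Rate = Good Pieces / Total Pieces * 100
Good pieces = 2777 - 130 = 2647
QR = 2647 / 2777 * 100 = 95.3%

95.3%


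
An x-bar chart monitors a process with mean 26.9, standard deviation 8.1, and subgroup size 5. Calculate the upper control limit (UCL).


UCL = 26.9 + 3 * 8.1 / sqrt(5)

37.77


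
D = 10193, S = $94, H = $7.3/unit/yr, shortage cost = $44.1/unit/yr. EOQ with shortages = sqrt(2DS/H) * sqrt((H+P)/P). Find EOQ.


Formula: EOQ* = sqrt(2DS/H) * sqrt((H+P)/P)
Base EOQ = sqrt(2*10193*94/7.3) = 512.35 units
Correction = sqrt((7.3+44.1)/44.1) = 1.0796
EOQ* = 512.35 * 1.0796 = 553.1 units

553.1 units


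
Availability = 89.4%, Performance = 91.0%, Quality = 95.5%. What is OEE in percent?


Formula: OEE = Availability * Performance * Quality / 10000
A * P = 89.4% * 91.0% / 100 = 81.35%
OEE = 81.35% * 95.5% / 100 = 77.7%

77.7%


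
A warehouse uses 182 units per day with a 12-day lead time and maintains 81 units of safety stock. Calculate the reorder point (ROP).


Formula: ROP = (Daily Demand * Lead Time) + Safety Stock
Demand during lead time = 182 * 12 = 2184 units
ROP = 2184 + 81 = 2265 units

2265 units


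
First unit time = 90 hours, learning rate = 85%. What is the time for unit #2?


Formula: T_n = T_1 * (learning_rate)^(log2(n)) where learning_rate = rate/100
Doublings = log2(2) = 1
T_n = 90 * 0.85^1
T_n = 90 * 0.85 = 76.5 hours

76.5 hours


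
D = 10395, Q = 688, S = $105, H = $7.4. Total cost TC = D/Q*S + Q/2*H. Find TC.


TC = 10395/688 * 105 + 688/2 * 7.4

$4132.05


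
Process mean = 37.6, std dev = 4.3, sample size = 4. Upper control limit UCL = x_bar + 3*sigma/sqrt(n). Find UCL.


UCL = 37.6 + 3 * 4.3 / sqrt(4)

44.05


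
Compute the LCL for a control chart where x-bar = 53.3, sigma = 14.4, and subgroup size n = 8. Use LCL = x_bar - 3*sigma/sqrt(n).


LCL = 53.3 - 3 * 14.4 / sqrt(8)

38.03


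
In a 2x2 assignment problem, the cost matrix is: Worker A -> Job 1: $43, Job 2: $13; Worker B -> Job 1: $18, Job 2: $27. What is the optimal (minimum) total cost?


Option 1: A->1 + B->2 = $43 + $27 = $70
Option 2: A->2 + B->1 = $13 + $18 = $31
Min cost = min($70, $31) = $31

$31


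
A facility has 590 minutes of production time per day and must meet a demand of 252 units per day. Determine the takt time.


Formula: Takt Time = Available Production Time / Customer Demand
Takt = 590 min/day / 252 units/day
Takt = 2.34 min/unit

2.34 min/unit


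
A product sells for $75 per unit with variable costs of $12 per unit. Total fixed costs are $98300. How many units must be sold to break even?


Formula: BEQ = Fixed Costs / (Price - Variable Cost)
Contribution margin = $75 - $12 = $63/unit
BEQ = ceil($98300 / $63/unit) = ceil(1560.32) = 1561 units

1561 units


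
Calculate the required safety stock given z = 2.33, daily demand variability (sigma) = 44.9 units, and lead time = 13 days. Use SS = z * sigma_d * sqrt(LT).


Formula: SS = z * sigma_d * sqrt(LT)
sqrt(LT) = sqrt(13) = 3.6056
SS = 2.33 * 44.9 * 3.6056
SS = 377.2 units

377.2 units


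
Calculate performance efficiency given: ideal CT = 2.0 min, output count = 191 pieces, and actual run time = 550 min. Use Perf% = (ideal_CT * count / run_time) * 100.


Formula: Performance = (Ideal CT * Total Count) / Run Time * 100
Ideal output time = 2.0 * 191 = 382.0 min
Performance = 382.0 / 550 * 100 = 69.5%

69.5%


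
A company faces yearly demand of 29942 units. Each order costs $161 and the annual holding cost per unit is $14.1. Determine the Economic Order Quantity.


Formula: EOQ = sqrt(2 * D * S / H)
Numerator: 2 * 29942 * 161 = 9641324
2DS/H = 9641324 / 14.1 = 683781.8
EOQ = sqrt(683781.8) = 826.9 units

826.9 units


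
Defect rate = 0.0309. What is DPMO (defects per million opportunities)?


DPMO = defect_rate * 1000000 = 0.0309 * 1000000

30900


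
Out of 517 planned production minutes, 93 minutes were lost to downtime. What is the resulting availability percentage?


Formula: Availability = (Planned Time - Downtime) / Planned Time * 100
Uptime = 517 - 93 = 424 min
Availability = 424 / 517 * 100 = 82.0%

82.0%


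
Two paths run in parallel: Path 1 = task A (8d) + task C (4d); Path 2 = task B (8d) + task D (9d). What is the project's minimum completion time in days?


Path 1 = 8 + 4 = 12 days
Path 2 = 8 + 9 = 17 days
Duration = max(12, 17) = 17 days

17 days


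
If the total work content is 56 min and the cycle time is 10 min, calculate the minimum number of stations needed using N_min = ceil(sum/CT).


Formula: N_min = ceil(Sum of Task Times / Cycle Time)
N_min = ceil(56 min / 10 min) = ceil(5.6)
N_min = 6 stations

6


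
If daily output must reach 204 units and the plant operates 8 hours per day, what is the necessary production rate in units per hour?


Formula: Production Rate = Daily Demand / Available Hours
Rate = 204 units/day / 8 hours/day
Rate = 25.5 units/hour

25.5 units/hour


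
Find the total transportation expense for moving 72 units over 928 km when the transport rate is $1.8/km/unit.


TC = dist * cost * units = 928 * 1.8 * 72 = $120268.80

$120268.80


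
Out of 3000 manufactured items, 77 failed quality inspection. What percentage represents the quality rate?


Formula: Quality Rate = Good Pieces / Total Pieces * 100
Good pieces = 3000 - 77 = 2923
QR = 2923 / 3000 * 100 = 97.4%

97.4%


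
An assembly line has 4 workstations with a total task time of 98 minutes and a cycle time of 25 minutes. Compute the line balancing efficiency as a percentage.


Formula: Efficiency = Sum of Task Times / (N_stations * CT) * 100
Total station capacity = 4 stations * 25 min = 100 min
Efficiency = 98 / 100 * 100 = 98.0%

98.0%


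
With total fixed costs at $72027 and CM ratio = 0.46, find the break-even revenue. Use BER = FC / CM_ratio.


Formula: BER = Fixed Costs / Contribution Margin Ratio
BER = $72027 / 0.46
BER = $156580.43 (to the nearest cent)

$156580.43


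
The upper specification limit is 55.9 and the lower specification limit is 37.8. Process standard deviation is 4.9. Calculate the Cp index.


Cp = (55.9 - 37.8) / (6 * 4.9)

0.62


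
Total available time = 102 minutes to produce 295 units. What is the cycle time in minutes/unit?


Formula: CT = Available Time / Number of Units
CT = 102 min / 295 units
CT = 0.35 min/unit

0.35 min/unit


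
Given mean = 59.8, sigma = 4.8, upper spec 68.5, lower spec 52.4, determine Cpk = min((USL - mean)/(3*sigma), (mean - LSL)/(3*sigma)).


Cpu = (68.5 - 59.8) / (3 * 4.8) = 0.6
Cpl = (59.8 - 52.4) / (3 * 4.8) = 0.51
Cpk = min(0.6, 0.51) = 0.51

0.51


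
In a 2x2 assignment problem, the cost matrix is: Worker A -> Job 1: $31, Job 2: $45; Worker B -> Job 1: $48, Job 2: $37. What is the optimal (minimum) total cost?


Option 1: A->1 + B->2 = $31 + $37 = $68
Option 2: A->2 + B->1 = $45 + $48 = $93
Min cost = min($68, $93) = $68

$68


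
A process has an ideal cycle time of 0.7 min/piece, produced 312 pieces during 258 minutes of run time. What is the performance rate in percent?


Formula: Performance = (Ideal CT * Total Count) / Run Time * 100
Ideal output time = 0.7 * 312 = 218.4 min
Performance = 218.4 / 258 * 100 = 84.7%

84.7%


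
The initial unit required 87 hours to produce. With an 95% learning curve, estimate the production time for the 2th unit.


Formula: T_n = T_1 * (learning_rate)^(log2(n)) where learning_rate = rate/100
Doublings = log2(2) = 1
T_n = 87 * 0.95^1
T_n = 87 * 0.95 = 82.7 hours

82.7 hours


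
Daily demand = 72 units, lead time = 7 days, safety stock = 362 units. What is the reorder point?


Formula: ROP = (Daily Demand * Lead Time) + Safety Stock
Demand during lead time = 72 * 7 = 504 units
ROP = 504 + 362 = 866 units

866 units


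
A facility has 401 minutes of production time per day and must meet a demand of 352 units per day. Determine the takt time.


Formula: Takt Time = Available Production Time / Customer Demand
Takt = 401 min/day / 352 units/day
Takt = 1.14 min/unit

1.14 min/unit


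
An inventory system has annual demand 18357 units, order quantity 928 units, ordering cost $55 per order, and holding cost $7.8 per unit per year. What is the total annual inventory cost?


TC = 18357/928 * 55 + 928/2 * 7.8

$4707.17


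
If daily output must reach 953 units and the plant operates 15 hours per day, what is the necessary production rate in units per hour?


Formula: Production Rate = Daily Demand / Available Hours
Rate = 953 units/day / 15 hours/day
Rate = 63.5 units/hour

63.5 units/hour


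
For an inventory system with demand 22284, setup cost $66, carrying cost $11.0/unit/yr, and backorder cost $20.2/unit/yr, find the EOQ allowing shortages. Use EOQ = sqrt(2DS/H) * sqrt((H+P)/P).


Formula: EOQ* = sqrt(2DS/H) * sqrt((H+P)/P)
Base EOQ = sqrt(2*22284*66/11.0) = 517.12 units
Correction = sqrt((11.0+20.2)/20.2) = 1.2428
EOQ* = 517.12 * 1.2428 = 642.7 units

642.7 units


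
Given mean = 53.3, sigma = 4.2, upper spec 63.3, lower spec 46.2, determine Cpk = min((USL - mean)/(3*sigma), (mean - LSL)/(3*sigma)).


Cpu = (63.3 - 53.3) / (3 * 4.2) = 0.79
Cpl = (53.3 - 46.2) / (3 * 4.2) = 0.56
Cpk = min(0.79, 0.56) = 0.56

0.56


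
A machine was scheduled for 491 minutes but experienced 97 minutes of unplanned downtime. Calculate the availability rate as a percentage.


Formula: Availability = (Planned Time - Downtime) / Planned Time * 100
Uptime = 491 - 97 = 394 min
Availability = 394 / 491 * 100 = 80.2%

80.2%


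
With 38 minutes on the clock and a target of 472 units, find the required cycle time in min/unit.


Formula: CT = Available Time / Number of Units
CT = 38 min / 472 units
CT = 0.08 min/unit

0.08 min/unit


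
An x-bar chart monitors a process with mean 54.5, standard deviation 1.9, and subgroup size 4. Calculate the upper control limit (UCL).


UCL = 54.5 + 3 * 1.9 / sqrt(4)

57.35


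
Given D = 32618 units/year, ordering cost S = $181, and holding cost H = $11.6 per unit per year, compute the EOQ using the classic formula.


Formula: EOQ = sqrt(2 * D * S / H)
Numerator: 2 * 32618 * 181 = 11807716
2DS/H = 11807716 / 11.6 = 1017906.6
EOQ = sqrt(1017906.6) = 1008.9 units

1008.9 units


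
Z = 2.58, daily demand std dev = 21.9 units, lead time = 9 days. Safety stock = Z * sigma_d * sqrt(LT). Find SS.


Formula: SS = z * sigma_d * sqrt(LT)
sqrt(LT) = sqrt(9) = 3.0
SS = 2.58 * 21.9 * 3.0
SS = 169.5 units

169.5 units


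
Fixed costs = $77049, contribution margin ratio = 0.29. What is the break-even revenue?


Formula: BER = Fixed Costs / Contribution Margin Ratio
BER = $77049 / 0.29
BER = $265686.21 (to the nearest cent)

$265686.21


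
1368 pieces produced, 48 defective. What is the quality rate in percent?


Formula: Quality Rate = Good Pieces / Total Pieces * 100
Good pieces = 1368 - 48 = 1320
QR = 1320 / 1368 * 100 = 96.5%

96.5%


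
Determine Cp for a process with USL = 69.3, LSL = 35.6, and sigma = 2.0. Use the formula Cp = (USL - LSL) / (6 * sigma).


Cp = (69.3 - 35.6) / (6 * 2.0)

2.81


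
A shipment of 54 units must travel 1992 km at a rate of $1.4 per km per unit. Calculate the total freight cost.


TC = dist * cost * units = 1992 * 1.4 * 54 = $150595.20

$150595.20


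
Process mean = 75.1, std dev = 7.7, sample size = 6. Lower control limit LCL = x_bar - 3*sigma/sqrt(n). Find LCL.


LCL = 75.1 - 3 * 7.7 / sqrt(6)

65.67


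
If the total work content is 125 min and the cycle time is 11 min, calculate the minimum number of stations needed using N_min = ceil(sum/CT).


Formula: N_min = ceil(Sum of Task Times / Cycle Time)
N_min = ceil(125 min / 11 min) = ceil(11.3636)
N_min = 12 stations

12


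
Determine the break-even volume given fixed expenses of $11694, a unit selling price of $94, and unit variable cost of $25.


Formula: BEQ = Fixed Costs / (Price - Variable Cost)
Contribution margin = $94 - $25 = $69/unit
BEQ = ceil($11694 / $69/unit) = ceil(169.48) = 170 units

170 units


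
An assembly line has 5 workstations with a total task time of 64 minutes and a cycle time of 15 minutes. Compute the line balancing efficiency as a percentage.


Formula: Efficiency = Sum of Task Times / (N_stations * CT) * 100
Total station capacity = 5 stations * 15 min = 75 min
Efficiency = 64 / 75 * 100 = 85.3%

85.3%


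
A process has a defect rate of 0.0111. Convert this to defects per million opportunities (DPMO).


DPMO = defect_rate * 1000000 = 0.0111 * 1000000

11100


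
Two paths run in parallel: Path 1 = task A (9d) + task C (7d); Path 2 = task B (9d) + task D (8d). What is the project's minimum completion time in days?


Path 1 = 9 + 7 = 16 days
Path 2 = 9 + 8 = 17 days
Duration = max(16, 17) = 17 days

17 days


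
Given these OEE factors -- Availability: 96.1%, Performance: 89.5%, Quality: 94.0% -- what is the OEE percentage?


Formula: OEE = Availability * Performance * Quality / 10000
A * P = 96.1% * 89.5% / 100 = 86.01%
OEE = 86.01% * 94.0% / 100 = 80.8%

80.8%


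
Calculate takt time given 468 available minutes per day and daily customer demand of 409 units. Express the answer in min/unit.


Formula: Takt Time = Available Production Time / Customer Demand
Takt = 468 min/day / 409 units/day
Takt = 1.14 min/unit

1.14 min/unit


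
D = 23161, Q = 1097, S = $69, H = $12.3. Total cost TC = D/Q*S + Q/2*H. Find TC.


TC = 23161/1097 * 69 + 1097/2 * 12.3

$8203.35


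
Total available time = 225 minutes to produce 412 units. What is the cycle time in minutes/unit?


Formula: CT = Available Time / Number of Units
CT = 225 min / 412 units
CT = 0.55 min/unit

0.55 min/unit


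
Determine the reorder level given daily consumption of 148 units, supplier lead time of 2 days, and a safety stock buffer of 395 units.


Formula: ROP = (Daily Demand * Lead Time) + Safety Stock
Demand during lead time = 148 * 2 = 296 units
ROP = 296 + 395 = 691 units

691 units


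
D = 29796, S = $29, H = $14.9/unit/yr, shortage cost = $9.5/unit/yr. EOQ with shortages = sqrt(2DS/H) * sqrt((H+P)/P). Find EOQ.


Formula: EOQ* = sqrt(2DS/H) * sqrt((H+P)/P)
Base EOQ = sqrt(2*29796*29/14.9) = 340.56 units
Correction = sqrt((14.9+9.5)/9.5) = 1.60263
EOQ* = 340.56 * 1.60263 = 545.8 units

545.8 units


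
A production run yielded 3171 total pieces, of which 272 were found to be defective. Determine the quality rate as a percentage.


Formula: Quality Rate = Good Pieces / Total Pieces * 100
Good pieces = 3171 - 272 = 2899
QR = 2899 / 3171 * 100 = 91.4%

91.4%


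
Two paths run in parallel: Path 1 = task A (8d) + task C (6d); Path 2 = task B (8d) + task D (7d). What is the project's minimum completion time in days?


Path 1 = 8 + 6 = 14 days
Path 2 = 8 + 7 = 15 days
Duration = max(14, 15) = 15 days

15 days


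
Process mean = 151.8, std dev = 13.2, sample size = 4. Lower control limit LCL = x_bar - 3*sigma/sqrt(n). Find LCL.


LCL = 151.8 - 3 * 13.2 / sqrt(4)

132.0


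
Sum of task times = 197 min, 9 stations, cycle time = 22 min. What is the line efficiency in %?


Formula: Efficiency = Sum of Task Times / (N_stations * CT) * 100
Total station capacity = 9 stations * 22 min = 198 min
Efficiency = 197 / 198 * 100 = 99.5%

99.5%


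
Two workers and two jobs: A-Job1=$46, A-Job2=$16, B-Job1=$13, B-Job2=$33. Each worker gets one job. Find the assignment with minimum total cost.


Option 1: A->1 + B->2 = $46 + $33 = $79
Option 2: A->2 + B->1 = $16 + $13 = $29
Min cost = min($79, $29) = $29

$29


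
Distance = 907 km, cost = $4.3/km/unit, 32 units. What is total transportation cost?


TC = dist * cost * units = 907 * 4.3 * 32 = $124803.20

$124803.20


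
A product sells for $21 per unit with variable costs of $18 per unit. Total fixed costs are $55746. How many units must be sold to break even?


Formula: BEQ = Fixed Costs / (Price - Variable Cost)
Contribution margin = $21 - $18 = $3/unit
BEQ = ceil($55746 / $3/unit) = ceil(18582.0) = 18582 units

18582 units


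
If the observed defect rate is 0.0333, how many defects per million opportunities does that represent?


DPMO = defect_rate * 1000000 = 0.0333 * 1000000

33300


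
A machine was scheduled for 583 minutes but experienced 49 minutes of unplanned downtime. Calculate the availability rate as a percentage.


Formula: Availability = (Planned Time - Downtime) / Planned Time * 100
Uptime = 583 - 49 = 534 min
Availability = 534 / 583 * 100 = 91.6%

91.6%


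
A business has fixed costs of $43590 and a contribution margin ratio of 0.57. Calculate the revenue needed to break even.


Formula: BER = Fixed Costs / Contribution Margin Ratio
BER = $43590 / 0.57
BER = $76473.68 (to the nearest cent)

$76473.68


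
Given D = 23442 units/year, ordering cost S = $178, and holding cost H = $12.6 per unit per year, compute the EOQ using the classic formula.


Formula: EOQ = sqrt(2 * D * S / H)
Numerator: 2 * 23442 * 178 = 8345352
2DS/H = 8345352 / 12.6 = 662329.5
EOQ = sqrt(662329.5) = 813.8 units

813.8 units


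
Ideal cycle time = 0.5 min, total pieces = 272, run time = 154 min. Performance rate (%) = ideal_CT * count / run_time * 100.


Formula: Performance = (Ideal CT * Total Count) / Run Time * 100
Ideal output time = 0.5 * 272 = 136.0 min
Performance = 136.0 / 154 * 100 = 88.3%

88.3%


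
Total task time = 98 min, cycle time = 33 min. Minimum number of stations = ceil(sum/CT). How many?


Formula: N_min = ceil(Sum of Task Times / Cycle Time)
N_min = ceil(98 min / 33 min) = ceil(2.9697)
N_min = 3 stations

3


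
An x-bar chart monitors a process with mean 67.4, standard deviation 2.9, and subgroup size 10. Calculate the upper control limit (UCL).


UCL = 67.4 + 3 * 2.9 / sqrt(10)

70.15


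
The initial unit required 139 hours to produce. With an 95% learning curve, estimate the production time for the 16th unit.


Formula: T_n = T_1 * (learning_rate)^(log2(n)) where learning_rate = rate/100
Doublings = log2(16) = 4
T_n = 139 * 0.95^4
T_n = 139 * 0.8145 = 113.2 hours

113.2 hours


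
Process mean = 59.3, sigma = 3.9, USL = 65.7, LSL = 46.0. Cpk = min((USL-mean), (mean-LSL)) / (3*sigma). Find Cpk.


Cpu = (65.7 - 59.3) / (3 * 3.9) = 0.55
Cpl = (59.3 - 46.0) / (3 * 3.9) = 1.14
Cpk = min(0.55, 1.14) = 0.55

0.55


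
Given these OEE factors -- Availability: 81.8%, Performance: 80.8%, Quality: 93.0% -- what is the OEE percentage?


Formula: OEE = Availability * Performance * Quality / 10000
A * P = 81.8% * 80.8% / 100 = 66.09%
OEE = 66.09% * 93.0% / 100 = 61.5%

61.5%


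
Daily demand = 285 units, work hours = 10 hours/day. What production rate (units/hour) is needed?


Formula: Production Rate = Daily Demand / Available Hours
Rate = 285 units/day / 10 hours/day
Rate = 28.5 units/hour

28.5 units/hour


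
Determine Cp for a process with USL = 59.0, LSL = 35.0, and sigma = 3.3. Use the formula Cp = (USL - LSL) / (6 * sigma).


Cp = (59.0 - 35.0) / (6 * 3.3)

1.21


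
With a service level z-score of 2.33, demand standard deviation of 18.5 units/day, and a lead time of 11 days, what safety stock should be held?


Formula: SS = z * sigma_d * sqrt(LT)
sqrt(LT) = sqrt(11) = 3.3166
SS = 2.33 * 18.5 * 3.3166
SS = 143.0 units

143.0 units


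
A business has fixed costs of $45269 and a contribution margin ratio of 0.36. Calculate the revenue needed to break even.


Formula: BER = Fixed Costs / Contribution Margin Ratio
BER = $45269 / 0.36
BER = $125747.22 (to the nearest cent)

$125747.22


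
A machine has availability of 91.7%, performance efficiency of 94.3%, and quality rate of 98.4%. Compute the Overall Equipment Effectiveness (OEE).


Formula: OEE = Availability * Performance * Quality / 10000
A * P = 91.7% * 94.3% / 100 = 86.47%
OEE = 86.47% * 98.4% / 100 = 85.1%

85.1%


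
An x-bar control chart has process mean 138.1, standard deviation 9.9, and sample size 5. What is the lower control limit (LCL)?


LCL = 138.1 - 3 * 9.9 / sqrt(5)

124.82


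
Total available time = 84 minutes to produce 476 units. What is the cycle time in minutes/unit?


Formula: CT = Available Time / Number of Units
CT = 84 min / 476 units
CT = 0.18 min/unit

0.18 min/unit


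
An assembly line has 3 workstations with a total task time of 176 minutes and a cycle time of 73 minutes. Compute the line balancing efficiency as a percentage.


Formula: Efficiency = Sum of Task Times / (N_stations * CT) * 100
Total station capacity = 3 stations * 73 min = 219 min
Efficiency = 176 / 219 * 100 = 80.4%

80.4%


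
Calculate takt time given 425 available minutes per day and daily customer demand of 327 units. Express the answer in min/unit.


Formula: Takt Time = Available Production Time / Customer Demand
Takt = 425 min/day / 327 units/day
Takt = 1.3 min/unit

1.3 min/unit


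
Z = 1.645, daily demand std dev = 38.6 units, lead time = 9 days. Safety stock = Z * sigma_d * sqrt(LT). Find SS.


Formula: SS = z * sigma_d * sqrt(LT)
sqrt(LT) = sqrt(9) = 3.0
SS = 1.645 * 38.6 * 3.0
SS = 190.5 units

190.5 units


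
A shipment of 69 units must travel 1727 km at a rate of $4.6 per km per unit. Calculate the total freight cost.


TC = dist * cost * units = 1727 * 4.6 * 69 = $548149.80

$548149.80


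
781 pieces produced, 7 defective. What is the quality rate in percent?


Formula: Quality Rate = Good Pieces / Total Pieces * 100
Good pieces = 781 - 7 = 774
QR = 774 / 781 * 100 = 99.1%

99.1%


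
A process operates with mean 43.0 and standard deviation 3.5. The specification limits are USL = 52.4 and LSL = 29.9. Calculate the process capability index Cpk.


Cpu = (52.4 - 43.0) / (3 * 3.5) = 0.9
Cpl = (43.0 - 29.9) / (3 * 3.5) = 1.25
Cpk = min(0.9, 1.25) = 0.9

0.9


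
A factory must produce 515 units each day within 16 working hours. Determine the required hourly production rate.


Formula: Production Rate = Daily Demand / Available Hours
Rate = 515 units/day / 16 hours/day
Rate = 32.2 units/hour

32.2 units/hour


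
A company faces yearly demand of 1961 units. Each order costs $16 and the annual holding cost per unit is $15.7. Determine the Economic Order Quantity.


Formula: EOQ = sqrt(2 * D * S / H)
Numerator: 2 * 1961 * 16 = 62752
2DS/H = 62752 / 15.7 = 3996.9
EOQ = sqrt(3996.9) = 63.2 units

63.2 units


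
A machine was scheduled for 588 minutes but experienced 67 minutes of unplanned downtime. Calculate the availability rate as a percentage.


Formula: Availability = (Planned Time - Downtime) / Planned Time * 100
Uptime = 588 - 67 = 521 min
Availability = 521 / 588 * 100 = 88.6%

88.6%


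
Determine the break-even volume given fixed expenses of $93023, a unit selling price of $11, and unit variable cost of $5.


Formula: BEQ = Fixed Costs / (Price - Variable Cost)
Contribution margin = $11 - $5 = $6/unit
BEQ = ceil($93023 / $6/unit) = ceil(15503.83) = 15504 units

15504 units


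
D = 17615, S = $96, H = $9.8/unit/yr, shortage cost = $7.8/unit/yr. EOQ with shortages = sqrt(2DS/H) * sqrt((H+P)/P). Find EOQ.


Formula: EOQ* = sqrt(2DS/H) * sqrt((H+P)/P)
Base EOQ = sqrt(2*17615*96/9.8) = 587.46 units
Correction = sqrt((9.8+7.8)/7.8) = 1.50214
EOQ* = 587.46 * 1.50214 = 882.4 units

882.4 units


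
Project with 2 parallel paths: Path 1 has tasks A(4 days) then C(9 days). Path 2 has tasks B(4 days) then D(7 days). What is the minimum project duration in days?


Path 1 = 4 + 9 = 13 days
Path 2 = 4 + 7 = 11 days
Duration = max(13, 11) = 13 days

13 days


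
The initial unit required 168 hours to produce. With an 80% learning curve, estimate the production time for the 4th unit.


Formula: T_n = T_1 * (learning_rate)^(log2(n)) where learning_rate = rate/100
Doublings = log2(4) = 2
T_n = 168 * 0.8^2
T_n = 168 * 0.64 = 107.5 hours

107.5 hours


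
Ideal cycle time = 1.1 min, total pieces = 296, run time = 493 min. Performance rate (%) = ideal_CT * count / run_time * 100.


Formula: Performance = (Ideal CT * Total Count) / Run Time * 100
Ideal output time = 1.1 * 296 = 325.6 min
Performance = 325.6 / 493 * 100 = 66.0%

66.0%


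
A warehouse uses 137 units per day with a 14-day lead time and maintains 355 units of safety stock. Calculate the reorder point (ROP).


Formula: ROP = (Daily Demand * Lead Time) + Safety Stock
Demand during lead time = 137 * 14 = 1918 units
ROP = 1918 + 355 = 2273 units

2273 units


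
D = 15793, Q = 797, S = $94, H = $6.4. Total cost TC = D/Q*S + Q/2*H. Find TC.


TC = 15793/797 * 94 + 797/2 * 6.4

$4413.06


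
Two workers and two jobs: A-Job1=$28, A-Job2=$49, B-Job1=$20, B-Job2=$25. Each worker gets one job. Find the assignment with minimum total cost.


Option 1: A->1 + B->2 = $28 + $25 = $53
Option 2: A->2 + B->1 = $49 + $20 = $69
Min cost = min($53, $69) = $53

$53


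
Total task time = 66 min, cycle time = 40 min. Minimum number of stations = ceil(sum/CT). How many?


Formula: N_min = ceil(Sum of Task Times / Cycle Time)
N_min = ceil(66 min / 40 min) = ceil(1.65)
N_min = 2 stations

2


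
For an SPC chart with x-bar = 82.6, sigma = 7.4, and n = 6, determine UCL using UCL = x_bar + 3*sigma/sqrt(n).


UCL = 82.6 + 3 * 7.4 / sqrt(6)

91.66


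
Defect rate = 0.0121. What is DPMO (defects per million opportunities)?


DPMO = defect_rate * 1000000 = 0.0121 * 1000000

12100


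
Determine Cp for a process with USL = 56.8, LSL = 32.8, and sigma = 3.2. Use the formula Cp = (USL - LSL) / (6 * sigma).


Cp = (56.8 - 32.8) / (6 * 3.2)

1.25


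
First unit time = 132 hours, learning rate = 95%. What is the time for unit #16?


Formula: T_n = T_1 * (learning_rate)^(log2(n)) where learning_rate = rate/100
Doublings = log2(16) = 4
T_n = 132 * 0.95^4
T_n = 132 * 0.8145 = 107.5 hours

107.5 hours


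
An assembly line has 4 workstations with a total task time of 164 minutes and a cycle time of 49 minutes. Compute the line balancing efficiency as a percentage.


Formula: Efficiency = Sum of Task Times / (N_stations * CT) * 100
Total station capacity = 4 stations * 49 min = 196 min
Efficiency = 164 / 196 * 100 = 83.7%

83.7%


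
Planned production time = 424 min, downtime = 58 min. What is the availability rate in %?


Formula: Availability = (Planned Time - Downtime) / Planned Time * 100
Uptime = 424 - 58 = 366 min
Availability = 366 / 424 * 100 = 86.3%

86.3%


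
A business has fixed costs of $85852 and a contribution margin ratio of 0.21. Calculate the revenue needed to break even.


Formula: BER = Fixed Costs / Contribution Margin Ratio
BER = $85852 / 0.21
BER = $408819.05 (to the nearest cent)

$408819.05


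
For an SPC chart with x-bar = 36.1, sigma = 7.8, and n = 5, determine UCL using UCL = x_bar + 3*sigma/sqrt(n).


UCL = 36.1 + 3 * 7.8 / sqrt(5)

46.56


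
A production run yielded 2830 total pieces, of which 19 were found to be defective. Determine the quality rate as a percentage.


Formula: Quality Rate = Good Pieces / Total Pieces * 100
Good pieces = 2830 - 19 = 2811
QR = 2811 / 2830 * 100 = 99.3%

99.3%


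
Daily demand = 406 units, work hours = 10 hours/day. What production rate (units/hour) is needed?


Formula: Production Rate = Daily Demand / Available Hours
Rate = 406 units/day / 10 hours/day
Rate = 40.6 units/hour

40.6 units/hour


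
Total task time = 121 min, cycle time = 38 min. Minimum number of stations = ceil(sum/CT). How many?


Formula: N_min = ceil(Sum of Task Times / Cycle Time)
N_min = ceil(121 min / 38 min) = ceil(3.1842)
N_min = 4 stations

4


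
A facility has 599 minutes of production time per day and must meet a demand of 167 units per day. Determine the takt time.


Formula: Takt Time = Available Production Time / Customer Demand
Takt = 599 min/day / 167 units/day
Takt = 3.59 min/unit

3.59 min/unit


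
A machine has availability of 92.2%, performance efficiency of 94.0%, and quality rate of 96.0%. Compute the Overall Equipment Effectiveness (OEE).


Formula: OEE = Availability * Performance * Quality / 10000
A * P = 92.2% * 94.0% / 100 = 86.67%
OEE = 86.67% * 96.0% / 100 = 83.2%

83.2%


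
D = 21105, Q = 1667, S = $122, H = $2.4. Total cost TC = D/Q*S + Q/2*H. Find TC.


TC = 21105/1667 * 122 + 1667/2 * 2.4

$3544.98


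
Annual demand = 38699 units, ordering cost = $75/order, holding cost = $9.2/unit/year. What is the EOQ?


Formula: EOQ = sqrt(2 * D * S / H)
Numerator: 2 * 38699 * 75 = 5804850
2DS/H = 5804850 / 9.2 = 630962.0
EOQ = sqrt(630962.0) = 794.3 units

794.3 units


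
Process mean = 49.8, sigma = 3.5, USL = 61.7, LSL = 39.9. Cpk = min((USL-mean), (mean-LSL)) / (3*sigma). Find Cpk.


Cpu = (61.7 - 49.8) / (3 * 3.5) = 1.13
Cpl = (49.8 - 39.9) / (3 * 3.5) = 0.94
Cpk = min(1.13, 0.94) = 0.94

0.94


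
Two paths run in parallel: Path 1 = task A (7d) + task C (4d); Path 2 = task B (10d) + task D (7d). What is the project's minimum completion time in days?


Path 1 = 7 + 4 = 11 days
Path 2 = 10 + 7 = 17 days
Duration = max(11, 17) = 17 days

17 days


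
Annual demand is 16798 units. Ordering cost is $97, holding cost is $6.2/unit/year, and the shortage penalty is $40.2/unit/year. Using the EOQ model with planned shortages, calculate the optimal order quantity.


Formula: EOQ* = sqrt(2DS/H) * sqrt((H+P)/P)
Base EOQ = sqrt(2*16798*97/6.2) = 724.99 units
Correction = sqrt((6.2+40.2)/40.2) = 1.07435
EOQ* = 724.99 * 1.07435 = 778.9 units

778.9 units


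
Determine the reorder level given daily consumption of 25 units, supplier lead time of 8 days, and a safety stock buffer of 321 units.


Formula: ROP = (Daily Demand * Lead Time) + Safety Stock
Demand during lead time = 25 * 8 = 200 units
ROP = 200 + 321 = 521 units

521 units


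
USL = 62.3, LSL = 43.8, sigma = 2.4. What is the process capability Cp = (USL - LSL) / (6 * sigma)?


Cp = (62.3 - 43.8) / (6 * 2.4)

1.28


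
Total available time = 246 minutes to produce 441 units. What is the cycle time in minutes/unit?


Formula: CT = Available Time / Number of Units
CT = 246 min / 441 units
CT = 0.56 min/unit

0.56 min/unit


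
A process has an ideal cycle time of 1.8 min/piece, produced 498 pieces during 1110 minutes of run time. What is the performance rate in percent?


Formula: Performance = (Ideal CT * Total Count) / Run Time * 100
Ideal output time = 1.8 * 498 = 896.4 min
Performance = 896.4 / 1110 * 100 = 80.8%

80.8%


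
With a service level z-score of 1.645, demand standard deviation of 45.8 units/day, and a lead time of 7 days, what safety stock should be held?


Formula: SS = z * sigma_d * sqrt(LT)
sqrt(LT) = sqrt(7) = 2.6458
SS = 1.645 * 45.8 * 2.6458
SS = 199.3 units

199.3 units


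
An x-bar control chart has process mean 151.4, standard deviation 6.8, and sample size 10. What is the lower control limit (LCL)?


LCL = 151.4 - 3 * 6.8 / sqrt(10)

144.95


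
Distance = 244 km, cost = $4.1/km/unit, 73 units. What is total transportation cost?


TC = dist * cost * units = 244 * 4.1 * 73 = $73029.20

$73029.20


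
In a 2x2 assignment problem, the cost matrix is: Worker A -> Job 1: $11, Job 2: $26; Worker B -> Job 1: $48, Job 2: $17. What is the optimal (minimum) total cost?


Option 1: A->1 + B->2 = $11 + $17 = $28
Option 2: A->2 + B->1 = $26 + $48 = $74
Min cost = min($28, $74) = $28

$28


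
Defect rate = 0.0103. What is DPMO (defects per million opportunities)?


DPMO = defect_rate * 1000000 = 0.0103 * 1000000

10300


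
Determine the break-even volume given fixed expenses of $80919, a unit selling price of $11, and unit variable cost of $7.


Formula: BEQ = Fixed Costs / (Price - Variable Cost)
Contribution margin = $11 - $7 = $4/unit
BEQ = ceil($80919 / $4/unit) = ceil(20229.75) = 20230 units

20230 units


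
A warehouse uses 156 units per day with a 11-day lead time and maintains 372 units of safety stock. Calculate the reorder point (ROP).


Formula: ROP = (Daily Demand * Lead Time) + Safety Stock
Demand during lead time = 156 * 11 = 1716 units
ROP = 1716 + 372 = 2088 units

2088 units


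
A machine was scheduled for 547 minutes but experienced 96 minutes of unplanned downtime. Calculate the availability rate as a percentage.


Formula: Availability = (Planned Time - Downtime) / Planned Time * 100
Uptime = 547 - 96 = 451 min
Availability = 451 / 547 * 100 = 82.4%

82.4%


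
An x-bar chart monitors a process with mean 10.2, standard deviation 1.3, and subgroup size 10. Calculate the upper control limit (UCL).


UCL = 10.2 + 3 * 1.3 / sqrt(10)

11.43


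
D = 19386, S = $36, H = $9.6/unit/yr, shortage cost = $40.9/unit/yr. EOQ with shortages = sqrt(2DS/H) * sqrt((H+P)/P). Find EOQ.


Formula: EOQ* = sqrt(2DS/H) * sqrt((H+P)/P)
Base EOQ = sqrt(2*19386*36/9.6) = 381.31 units
Correction = sqrt((9.6+40.9)/40.9) = 1.11118
EOQ* = 381.31 * 1.11118 = 423.7 units

423.7 units


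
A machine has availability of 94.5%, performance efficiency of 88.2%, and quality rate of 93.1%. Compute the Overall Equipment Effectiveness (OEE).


Formula: OEE = Availability * Performance * Quality / 10000
A * P = 94.5% * 88.2% / 100 = 83.35%
OEE = 83.35% * 93.1% / 100 = 77.6%

77.6%


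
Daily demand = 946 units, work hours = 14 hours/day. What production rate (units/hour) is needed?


Formula: Production Rate = Daily Demand / Available Hours
Rate = 946 units/day / 14 hours/day
Rate = 67.6 units/hour

67.6 units/hour


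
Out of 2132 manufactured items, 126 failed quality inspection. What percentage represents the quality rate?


Formula: Quality Rate = Good Pieces / Total Pieces * 100
Good pieces = 2132 - 126 = 2006
QR = 2006 / 2132 * 100 = 94.1%

94.1%


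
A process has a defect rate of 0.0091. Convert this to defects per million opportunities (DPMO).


DPMO = defect_rate * 1000000 = 0.0091 * 1000000

9100


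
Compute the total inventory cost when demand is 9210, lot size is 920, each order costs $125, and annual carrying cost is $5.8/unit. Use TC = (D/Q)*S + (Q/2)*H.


TC = 9210/920 * 125 + 920/2 * 5.8

$3919.36


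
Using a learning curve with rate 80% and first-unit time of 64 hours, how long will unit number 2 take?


Formula: T_n = T_1 * (learning_rate)^(log2(n)) where learning_rate = rate/100
Doublings = log2(2) = 1
T_n = 64 * 0.8^1
T_n = 64 * 0.8 = 51.2 hours

51.2 hours


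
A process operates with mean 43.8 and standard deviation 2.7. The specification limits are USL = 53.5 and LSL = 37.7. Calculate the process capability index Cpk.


Cpu = (53.5 - 43.8) / (3 * 2.7) = 1.2
Cpl = (43.8 - 37.7) / (3 * 2.7) = 0.75
Cpk = min(1.2, 0.75) = 0.75

0.75


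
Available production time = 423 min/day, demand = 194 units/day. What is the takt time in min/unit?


Formula: Takt Time = Available Production Time / Customer Demand
Takt = 423 min/day / 194 units/day
Takt = 2.18 min/unit

2.18 min/unit


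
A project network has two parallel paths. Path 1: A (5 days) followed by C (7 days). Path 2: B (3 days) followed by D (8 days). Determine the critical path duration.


Path 1 = 5 + 7 = 12 days
Path 2 = 3 + 8 = 11 days
Duration = max(12, 11) = 12 days

12 days


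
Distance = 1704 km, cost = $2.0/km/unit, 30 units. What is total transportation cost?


TC = dist * cost * units = 1704 * 2.0 * 30 = $102240.00

$102240.00


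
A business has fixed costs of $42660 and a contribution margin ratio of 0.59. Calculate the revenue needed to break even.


Formula: BER = Fixed Costs / Contribution Margin Ratio
BER = $42660 / 0.59
BER = $72305.08 (to the nearest cent)

$72305.08


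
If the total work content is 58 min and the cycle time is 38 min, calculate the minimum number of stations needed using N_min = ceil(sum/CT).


Formula: N_min = ceil(Sum of Task Times / Cycle Time)
N_min = ceil(58 min / 38 min) = ceil(1.5263)
N_min = 2 stations

2


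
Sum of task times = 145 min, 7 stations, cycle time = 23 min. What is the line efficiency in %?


Formula: Efficiency = Sum of Task Times / (N_stations * CT) * 100
Total station capacity = 7 stations * 23 min = 161 min
Efficiency = 145 / 161 * 100 = 90.1%

90.1%


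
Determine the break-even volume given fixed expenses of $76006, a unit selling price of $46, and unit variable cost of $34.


Formula: BEQ = Fixed Costs / (Price - Variable Cost)
Contribution margin = $46 - $34 = $12/unit
BEQ = ceil($76006 / $12/unit) = ceil(6333.83) = 6334 units

6334 units


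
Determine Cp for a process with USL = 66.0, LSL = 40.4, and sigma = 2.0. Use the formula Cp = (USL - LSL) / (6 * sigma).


Cp = (66.0 - 40.4) / (6 * 2.0)

2.13


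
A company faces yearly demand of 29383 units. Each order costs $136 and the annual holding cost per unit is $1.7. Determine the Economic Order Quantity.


Formula: EOQ = sqrt(2 * D * S / H)
Numerator: 2 * 29383 * 136 = 7992176
2DS/H = 7992176 / 1.7 = 4701280.0
EOQ = sqrt(4701280.0) = 2168.2 units

2168.2 units


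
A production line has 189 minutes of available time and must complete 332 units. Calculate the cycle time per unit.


Formula: CT = Available Time / Number of Units
CT = 189 min / 332 units
CT = 0.57 min/unit

0.57 min/unit


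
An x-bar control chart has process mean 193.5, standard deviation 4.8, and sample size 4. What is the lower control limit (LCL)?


LCL = 193.5 - 3 * 4.8 / sqrt(4)

186.3


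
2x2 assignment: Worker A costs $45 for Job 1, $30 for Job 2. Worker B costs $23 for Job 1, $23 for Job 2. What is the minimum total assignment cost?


Option 1: A->1 + B->2 = $45 + $23 = $68
Option 2: A->2 + B->1 = $30 + $23 = $53
Min cost = min($68, $53) = $53

$53


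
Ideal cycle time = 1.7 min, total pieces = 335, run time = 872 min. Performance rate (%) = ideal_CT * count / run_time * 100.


Formula: Performance = (Ideal CT * Total Count) / Run Time * 100
Ideal output time = 1.7 * 335 = 569.5 min
Performance = 569.5 / 872 * 100 = 65.3%

65.3%


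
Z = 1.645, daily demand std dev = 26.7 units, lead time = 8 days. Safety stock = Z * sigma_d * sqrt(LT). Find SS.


Formula: SS = z * sigma_d * sqrt(LT)
sqrt(LT) = sqrt(8) = 2.8284
SS = 1.645 * 26.7 * 2.8284
SS = 124.2 units

124.2 units


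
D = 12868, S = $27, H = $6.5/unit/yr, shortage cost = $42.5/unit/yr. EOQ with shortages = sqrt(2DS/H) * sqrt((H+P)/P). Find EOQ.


Formula: EOQ* = sqrt(2DS/H) * sqrt((H+P)/P)
Base EOQ = sqrt(2*12868*27/6.5) = 326.96 units
Correction = sqrt((6.5+42.5)/42.5) = 1.07375
EOQ* = 326.96 * 1.07375 = 351.1 units

351.1 units


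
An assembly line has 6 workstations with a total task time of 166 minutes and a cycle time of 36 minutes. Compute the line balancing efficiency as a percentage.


Formula: Efficiency = Sum of Task Times / (N_stations * CT) * 100
Total station capacity = 6 stations * 36 min = 216 min
Efficiency = 166 / 216 * 100 = 76.9%

76.9%


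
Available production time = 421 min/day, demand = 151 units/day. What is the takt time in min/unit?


Formula: Takt Time = Available Production Time / Customer Demand
Takt = 421 min/day / 151 units/day
Takt = 2.79 min/unit

2.79 min/unit
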